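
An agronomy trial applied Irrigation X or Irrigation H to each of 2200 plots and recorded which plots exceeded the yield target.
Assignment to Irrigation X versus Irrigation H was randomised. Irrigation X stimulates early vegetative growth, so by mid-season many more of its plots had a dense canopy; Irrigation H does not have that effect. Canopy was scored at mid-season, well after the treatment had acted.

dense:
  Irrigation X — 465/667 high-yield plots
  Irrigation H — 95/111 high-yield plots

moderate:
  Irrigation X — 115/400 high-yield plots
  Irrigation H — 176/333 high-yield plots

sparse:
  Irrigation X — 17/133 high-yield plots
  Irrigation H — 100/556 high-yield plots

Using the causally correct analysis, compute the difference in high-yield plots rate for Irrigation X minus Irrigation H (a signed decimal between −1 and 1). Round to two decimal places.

+0.13

Irrigation H is higher inside every mid-season canopy stratum but Irrigation X is higher in aggregate. Whether to stratify depends on how mid-season canopy relates to the irrigation.
Mid-season canopy here is a post-treatment variable shaped by the irrigation; conditioning on it would introduce bias rather than remove it. The overall comparison is the causal one.
The causal difference is the pooled difference: 0.497 − 0.371 = +0.127.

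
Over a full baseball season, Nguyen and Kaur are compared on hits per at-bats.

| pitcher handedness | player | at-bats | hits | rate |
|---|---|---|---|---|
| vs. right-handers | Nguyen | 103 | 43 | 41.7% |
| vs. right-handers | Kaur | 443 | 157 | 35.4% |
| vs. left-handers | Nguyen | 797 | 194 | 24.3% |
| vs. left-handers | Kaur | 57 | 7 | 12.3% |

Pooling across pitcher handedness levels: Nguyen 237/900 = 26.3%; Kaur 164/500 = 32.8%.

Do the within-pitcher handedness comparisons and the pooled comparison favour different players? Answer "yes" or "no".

Within each pitcher handedness level (vs. right-handers 41.7% vs 35.4%; vs. left-handers 24.3% vs 12.3%), Nguyen has the higher rate every time. Pooled: 26.3% vs 32.8% — Kaur has the higher rate overall. The two comparisons disagree.

yes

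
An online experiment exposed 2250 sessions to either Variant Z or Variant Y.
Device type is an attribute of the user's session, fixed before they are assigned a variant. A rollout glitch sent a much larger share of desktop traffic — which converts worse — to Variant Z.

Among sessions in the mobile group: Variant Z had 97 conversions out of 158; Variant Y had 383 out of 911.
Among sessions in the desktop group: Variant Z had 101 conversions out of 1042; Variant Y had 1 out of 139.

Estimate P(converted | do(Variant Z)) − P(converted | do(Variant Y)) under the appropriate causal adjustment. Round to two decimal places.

The imbalance in device type arose from how sessions were allocated, not from anything the variant did; and device type independently affects the outcome. The pooled gap is confounded — condition on device type.
Adjusting over the population distribution of device type: 0.475·(0.614−0.420) + 0.525·(0.097−0.007) = +0.139.

+0.14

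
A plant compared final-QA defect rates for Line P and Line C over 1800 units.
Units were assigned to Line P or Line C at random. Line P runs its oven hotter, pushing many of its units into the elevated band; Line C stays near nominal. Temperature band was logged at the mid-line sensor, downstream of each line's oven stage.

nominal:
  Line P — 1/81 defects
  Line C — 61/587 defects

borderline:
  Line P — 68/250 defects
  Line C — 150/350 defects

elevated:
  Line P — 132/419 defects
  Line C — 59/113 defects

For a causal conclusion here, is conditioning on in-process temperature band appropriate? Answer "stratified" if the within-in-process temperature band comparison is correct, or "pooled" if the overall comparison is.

Because the line influences in-process temperature band, in-process temperature band is a post-treatment mediator, not a confounder. Stratifying on it would bias the estimate; the causal effect is the crude pooled difference.
Pooled: Line P 26.8% vs Line C 25.7%; Line C is lower overall.

pooled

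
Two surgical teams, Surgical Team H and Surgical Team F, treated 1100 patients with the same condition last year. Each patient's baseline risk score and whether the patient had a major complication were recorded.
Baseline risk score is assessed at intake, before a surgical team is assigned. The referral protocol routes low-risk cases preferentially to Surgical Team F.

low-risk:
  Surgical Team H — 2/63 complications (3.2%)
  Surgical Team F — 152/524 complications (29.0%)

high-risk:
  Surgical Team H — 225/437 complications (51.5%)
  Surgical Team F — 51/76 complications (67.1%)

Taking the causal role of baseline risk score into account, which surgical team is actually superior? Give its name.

Surgical Team H

Nothing the surgical team does changes baseline risk score; the imbalance is an allocation artefact. With baseline risk score also predicting the outcome, the pooled figure is confounded, and the within-stratum comparison is the causal one.
Within each level — low-risk: 3.2% vs 29.0%; high-risk: 51.5% vs 67.1% — Surgical Team H is lower every time.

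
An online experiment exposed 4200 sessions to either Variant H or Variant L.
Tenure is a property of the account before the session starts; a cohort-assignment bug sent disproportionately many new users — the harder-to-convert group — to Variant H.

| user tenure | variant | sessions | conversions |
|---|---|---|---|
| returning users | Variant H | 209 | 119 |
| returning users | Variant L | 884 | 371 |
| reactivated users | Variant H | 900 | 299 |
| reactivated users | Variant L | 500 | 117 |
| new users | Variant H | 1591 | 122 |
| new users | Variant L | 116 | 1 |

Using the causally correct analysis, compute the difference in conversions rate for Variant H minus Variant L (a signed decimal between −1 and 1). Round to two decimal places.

+0.10

User tenure is set before the variant has any effect — it is not caused by the variant — and it independently drives the outcome. That makes it a confounder, so the causal comparison is within user tenure levels.
Adjusting over the population distribution of user tenure: 0.260·(0.569−0.420) + 0.333·(0.332−0.234) + 0.406·(0.077−0.009) = +0.099.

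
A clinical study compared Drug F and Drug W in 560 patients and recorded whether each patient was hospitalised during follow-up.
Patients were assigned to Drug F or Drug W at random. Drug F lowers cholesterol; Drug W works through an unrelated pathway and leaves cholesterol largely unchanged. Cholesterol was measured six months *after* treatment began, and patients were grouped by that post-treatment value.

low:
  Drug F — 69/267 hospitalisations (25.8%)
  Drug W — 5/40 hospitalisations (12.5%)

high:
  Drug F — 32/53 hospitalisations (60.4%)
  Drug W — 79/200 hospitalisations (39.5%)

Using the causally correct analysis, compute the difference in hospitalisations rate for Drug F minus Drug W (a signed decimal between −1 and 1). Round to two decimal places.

-0.03

The cholesterol-specific comparison favours Drug W throughout, but the pooled figures favour Drug F. The question is whether to condition on cholesterol.
The distribution of cholesterol is itself part of what the drug does — it is an intermediate outcome. Holding it fixed would remove that part of the effect; the total effect is the pooled difference.
The causal difference is the pooled difference: 0.316 − 0.350 = -0.034.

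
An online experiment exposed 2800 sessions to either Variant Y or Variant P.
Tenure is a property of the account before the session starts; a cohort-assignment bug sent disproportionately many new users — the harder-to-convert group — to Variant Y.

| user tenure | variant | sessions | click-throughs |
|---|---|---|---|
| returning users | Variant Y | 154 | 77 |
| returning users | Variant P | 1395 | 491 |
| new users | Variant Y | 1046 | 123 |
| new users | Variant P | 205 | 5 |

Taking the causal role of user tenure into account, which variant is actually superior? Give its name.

Variant Y

Since user tenure is a pre-existing factor (not a product of the variant) and it affects the outcome on its own, it is a confounder. The stratified rates, not the pooled rate, identify the causal effect.
Within each level — returning users: 50.0% vs 35.2%; new users: 11.8% vs 2.4% — Variant Y is higher every time.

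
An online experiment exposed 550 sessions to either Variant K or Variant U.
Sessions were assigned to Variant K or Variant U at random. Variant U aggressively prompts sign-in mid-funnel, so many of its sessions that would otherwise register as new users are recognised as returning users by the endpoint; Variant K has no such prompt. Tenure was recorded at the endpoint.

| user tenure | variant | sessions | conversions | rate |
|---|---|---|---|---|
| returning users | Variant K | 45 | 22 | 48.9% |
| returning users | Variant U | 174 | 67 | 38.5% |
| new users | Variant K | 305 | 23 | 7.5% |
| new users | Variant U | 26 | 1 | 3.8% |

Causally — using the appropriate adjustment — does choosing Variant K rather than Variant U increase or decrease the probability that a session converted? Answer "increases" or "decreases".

decreases

The stratified and pooled comparisons disagree (Variant K wins within each user tenure; Variant U wins overall), so the answer turns on the causal role of user tenure.
User tenure is downstream of the variant. One should not condition on a consequence of treatment, so the overall rates are the right comparison.
Pooled: Variant K 12.9% vs Variant U 34.0%; Variant U is higher overall.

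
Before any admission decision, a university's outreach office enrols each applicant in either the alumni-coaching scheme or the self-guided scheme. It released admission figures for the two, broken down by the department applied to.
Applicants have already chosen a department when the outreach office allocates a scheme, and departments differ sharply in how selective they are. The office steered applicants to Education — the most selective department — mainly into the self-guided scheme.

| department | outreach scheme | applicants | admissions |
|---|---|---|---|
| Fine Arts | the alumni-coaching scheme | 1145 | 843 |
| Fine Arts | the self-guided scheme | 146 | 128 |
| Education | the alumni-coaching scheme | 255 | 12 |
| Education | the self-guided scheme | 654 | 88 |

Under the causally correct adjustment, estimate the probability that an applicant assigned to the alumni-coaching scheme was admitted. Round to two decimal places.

Nothing the outreach scheme does changes department; the imbalance is an allocation artefact. With department also predicting the outcome, the pooled figure is confounded, and the within-stratum comparison is the causal one.
Standardising the alumni-coaching scheme to the population department mix: 0.587·843/1145 + 0.413·12/255 = 0.451.

0.45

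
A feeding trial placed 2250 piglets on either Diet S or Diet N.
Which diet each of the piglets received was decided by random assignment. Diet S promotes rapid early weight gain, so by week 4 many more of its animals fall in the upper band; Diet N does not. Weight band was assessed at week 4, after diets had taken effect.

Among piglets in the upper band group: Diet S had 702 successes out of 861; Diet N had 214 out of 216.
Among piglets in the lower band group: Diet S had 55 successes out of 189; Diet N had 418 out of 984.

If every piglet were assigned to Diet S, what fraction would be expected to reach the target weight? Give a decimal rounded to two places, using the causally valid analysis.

Week-4 weight band is recorded after the diet and is itself shifted by it — it sits on the causal path from diet to outcome. Conditioning on a mediator would strip out part of the effect we want; the pooled comparison gives the total causal effect.
So P(outcome | do(Diet S)) is just the pooled rate for Diet S: 757/1050 = 0.721.

0.72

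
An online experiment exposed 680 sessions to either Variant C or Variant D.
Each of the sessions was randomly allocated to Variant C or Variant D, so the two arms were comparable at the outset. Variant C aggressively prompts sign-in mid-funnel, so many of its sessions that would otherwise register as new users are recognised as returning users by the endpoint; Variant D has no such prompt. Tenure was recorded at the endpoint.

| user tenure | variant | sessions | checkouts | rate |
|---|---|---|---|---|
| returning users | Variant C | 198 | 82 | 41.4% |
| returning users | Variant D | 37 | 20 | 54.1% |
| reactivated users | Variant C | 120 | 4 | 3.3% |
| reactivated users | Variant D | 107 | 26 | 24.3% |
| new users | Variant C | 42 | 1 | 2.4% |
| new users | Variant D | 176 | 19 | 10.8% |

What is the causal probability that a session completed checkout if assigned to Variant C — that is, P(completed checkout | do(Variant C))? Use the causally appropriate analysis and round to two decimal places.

0.24

Variant D is higher inside every user tenure stratum but Variant C is higher in aggregate. Whether to stratify depends on how user tenure relates to the variant.
Stratifying would compare variants among sessions the variants themselves sorted into user tenure groups — a form of selection on an intermediate. The unconditioned pooled rates give the total causal effect.
So P(outcome | do(Variant C)) is just the pooled rate for Variant C: 87/360 = 0.242.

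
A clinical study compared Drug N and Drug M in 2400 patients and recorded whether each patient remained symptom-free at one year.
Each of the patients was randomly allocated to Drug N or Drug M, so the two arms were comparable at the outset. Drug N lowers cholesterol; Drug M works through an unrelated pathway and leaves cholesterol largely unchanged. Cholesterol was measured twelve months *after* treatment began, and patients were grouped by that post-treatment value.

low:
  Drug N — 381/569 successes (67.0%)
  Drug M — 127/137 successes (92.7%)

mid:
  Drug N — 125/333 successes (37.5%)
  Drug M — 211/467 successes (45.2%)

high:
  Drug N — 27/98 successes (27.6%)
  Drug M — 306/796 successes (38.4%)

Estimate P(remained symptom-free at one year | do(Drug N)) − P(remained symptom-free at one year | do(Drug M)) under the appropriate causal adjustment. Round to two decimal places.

+0.07

Within every cholesterol level Drug M has the higher rate, yet pooled Drug N does — Simpson's reversal.
Stratifying would compare drugs among patients the drugs themselves sorted into cholesterol groups — a form of selection on an intermediate. The unconditioned pooled rates give the total causal effect.
The causal difference is the pooled difference: 0.533 − 0.460 = +0.073.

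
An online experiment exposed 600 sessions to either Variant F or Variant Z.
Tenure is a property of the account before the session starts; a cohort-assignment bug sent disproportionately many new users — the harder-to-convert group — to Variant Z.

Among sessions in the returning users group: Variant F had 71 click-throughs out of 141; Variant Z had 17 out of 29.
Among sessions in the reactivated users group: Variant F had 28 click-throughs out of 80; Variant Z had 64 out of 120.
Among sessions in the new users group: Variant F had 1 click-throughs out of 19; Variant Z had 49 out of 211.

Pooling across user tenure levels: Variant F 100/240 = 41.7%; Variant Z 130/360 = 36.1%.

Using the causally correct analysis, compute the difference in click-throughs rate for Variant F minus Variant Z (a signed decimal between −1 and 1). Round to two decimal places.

The user tenure-specific comparison favours Variant Z throughout, but the pooled figures favour Variant F. The question is whether to condition on user tenure.
Since user tenure is a pre-existing factor (not a product of the variant) and it affects the outcome on its own, it is a confounder. The stratified rates, not the pooled rate, identify the causal effect.
Adjusting over the population distribution of user tenure: 0.283·(0.504−0.586) + 0.333·(0.350−0.533) + 0.383·(0.053−0.232) = -0.153.

-0.15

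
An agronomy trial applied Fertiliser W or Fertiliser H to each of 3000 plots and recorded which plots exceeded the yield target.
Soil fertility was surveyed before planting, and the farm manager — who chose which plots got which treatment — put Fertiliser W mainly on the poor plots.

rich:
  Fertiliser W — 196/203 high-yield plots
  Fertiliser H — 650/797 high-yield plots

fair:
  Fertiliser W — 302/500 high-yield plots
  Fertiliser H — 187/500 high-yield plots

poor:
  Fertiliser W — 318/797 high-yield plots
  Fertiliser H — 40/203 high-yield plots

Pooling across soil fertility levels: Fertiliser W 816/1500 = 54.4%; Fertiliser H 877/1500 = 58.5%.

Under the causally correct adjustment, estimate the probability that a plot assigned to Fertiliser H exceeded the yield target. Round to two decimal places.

The soil fertility-specific comparison favours Fertiliser W throughout, but the pooled figures favour Fertiliser H. The question is whether to condition on soil fertility.
Here soil fertility is a common cause — it drives both which fertiliser a case falls under and the outcome. The crude comparison mixes populations; the stratum-specific rates are the causally relevant ones.
Standardising Fertiliser H to the population soil fertility mix: 0.333·650/797 + 0.333·187/500 + 0.333·40/203 = 0.462.

0.46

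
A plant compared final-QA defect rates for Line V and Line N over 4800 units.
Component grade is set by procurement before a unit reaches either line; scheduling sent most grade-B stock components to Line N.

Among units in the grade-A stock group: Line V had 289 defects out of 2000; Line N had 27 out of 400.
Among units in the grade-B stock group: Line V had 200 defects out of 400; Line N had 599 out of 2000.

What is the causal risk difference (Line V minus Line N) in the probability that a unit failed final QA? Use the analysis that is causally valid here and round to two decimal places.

+0.14

The stratified and pooled comparisons disagree (Line N wins within each component grade; Line V wins overall), so the answer turns on the causal role of component grade.
Component grade satisfies the back-door criterion: it is not a descendant of the line, and it blocks the spurious path from line to outcome. Adjusting for it (i.e., using the within-component grade rates) gives the causal effect.
Adjusting over the population distribution of component grade: 0.500·(0.144−0.068) + 0.500·(0.500−0.299) = +0.139.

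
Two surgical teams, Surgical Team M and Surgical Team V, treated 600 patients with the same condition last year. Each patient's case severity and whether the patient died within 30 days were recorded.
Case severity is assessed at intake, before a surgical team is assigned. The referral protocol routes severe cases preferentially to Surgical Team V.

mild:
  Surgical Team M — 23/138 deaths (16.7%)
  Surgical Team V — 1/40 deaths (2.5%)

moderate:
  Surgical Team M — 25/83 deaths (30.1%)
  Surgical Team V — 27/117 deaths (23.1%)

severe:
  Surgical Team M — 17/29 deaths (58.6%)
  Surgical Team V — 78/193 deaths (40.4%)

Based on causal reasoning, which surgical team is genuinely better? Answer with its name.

Surgical Team V

Since case severity is a pre-existing factor (not a product of the surgical team) and it affects the outcome on its own, it is a confounder. The stratified rates, not the pooled rate, identify the causal effect.
Within each level — mild: 16.7% vs 2.5%; moderate: 30.1% vs 23.1%; severe: 58.6% vs 40.4% — Surgical Team V is lower every time.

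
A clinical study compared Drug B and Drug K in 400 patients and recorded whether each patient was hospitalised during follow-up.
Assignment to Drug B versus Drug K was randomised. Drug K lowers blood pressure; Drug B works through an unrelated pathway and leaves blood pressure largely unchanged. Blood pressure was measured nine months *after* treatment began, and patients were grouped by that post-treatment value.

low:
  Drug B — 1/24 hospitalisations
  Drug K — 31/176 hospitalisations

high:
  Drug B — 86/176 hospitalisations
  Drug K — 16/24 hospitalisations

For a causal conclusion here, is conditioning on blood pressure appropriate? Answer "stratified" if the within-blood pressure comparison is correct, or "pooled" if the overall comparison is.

Blood pressure is recorded after the drug and is itself shifted by it — it sits on the causal path from drug to outcome. Conditioning on a mediator would strip out part of the effect we want; the pooled comparison gives the total causal effect.
Pooled: Drug B 43.5% vs Drug K 23.5%; Drug K is lower overall.

pooled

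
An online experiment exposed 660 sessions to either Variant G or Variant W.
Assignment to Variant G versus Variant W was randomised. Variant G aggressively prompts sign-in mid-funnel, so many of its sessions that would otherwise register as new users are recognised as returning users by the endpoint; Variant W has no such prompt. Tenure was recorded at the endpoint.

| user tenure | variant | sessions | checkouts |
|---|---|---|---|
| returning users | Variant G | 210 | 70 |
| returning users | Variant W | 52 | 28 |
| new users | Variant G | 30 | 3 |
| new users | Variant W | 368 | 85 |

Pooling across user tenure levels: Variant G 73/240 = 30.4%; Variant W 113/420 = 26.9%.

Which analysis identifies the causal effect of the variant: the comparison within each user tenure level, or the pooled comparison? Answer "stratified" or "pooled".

The stratified and pooled comparisons disagree (Variant W wins within each user tenure; Variant G wins overall), so the answer turns on the causal role of user tenure.
User tenure is downstream of the variant. One should not condition on a consequence of treatment, so the overall rates are the right comparison.
Pooled: Variant G 30.4% vs Variant W 26.9%; Variant G is higher overall.

pooled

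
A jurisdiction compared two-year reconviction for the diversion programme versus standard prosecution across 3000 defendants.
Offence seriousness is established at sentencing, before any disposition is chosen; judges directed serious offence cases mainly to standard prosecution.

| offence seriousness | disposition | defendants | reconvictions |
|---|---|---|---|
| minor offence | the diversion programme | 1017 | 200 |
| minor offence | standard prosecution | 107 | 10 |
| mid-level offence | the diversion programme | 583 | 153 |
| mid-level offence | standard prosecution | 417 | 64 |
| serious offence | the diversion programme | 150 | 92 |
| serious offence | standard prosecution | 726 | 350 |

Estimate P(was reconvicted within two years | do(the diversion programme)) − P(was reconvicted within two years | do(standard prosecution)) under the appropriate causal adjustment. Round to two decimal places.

+0.11

standard prosecution is lower inside every offence seriousness stratum but the diversion programme is lower in aggregate. Whether to stratify depends on how offence seriousness relates to the disposition.
Here offence seriousness is a common cause — it drives both which disposition a case falls under and the outcome. The crude comparison mixes populations; the stratum-specific rates are the causally relevant ones.
Adjusting over the population distribution of offence seriousness: 0.375·(0.197−0.093) + 0.333·(0.262−0.153) + 0.292·(0.613−0.482) = +0.113.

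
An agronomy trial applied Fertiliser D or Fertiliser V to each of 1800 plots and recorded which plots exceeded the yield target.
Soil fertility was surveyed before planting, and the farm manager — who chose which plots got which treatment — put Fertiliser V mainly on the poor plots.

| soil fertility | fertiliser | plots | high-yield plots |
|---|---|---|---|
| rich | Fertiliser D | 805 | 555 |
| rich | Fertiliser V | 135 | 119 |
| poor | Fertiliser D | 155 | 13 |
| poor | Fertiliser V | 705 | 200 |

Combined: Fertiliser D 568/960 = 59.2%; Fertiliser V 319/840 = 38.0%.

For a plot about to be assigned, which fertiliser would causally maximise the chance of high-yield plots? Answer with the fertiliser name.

Within every soil fertility level Fertiliser V has the higher rate, yet pooled Fertiliser D does — Simpson's reversal.
Soil fertility satisfies the back-door criterion: it is not a descendant of the fertiliser, and it blocks the spurious path from fertiliser to outcome. Adjusting for it (i.e., using the within-soil fertility rates) gives the causal effect.
Within each level — rich: 68.9% vs 88.1%; poor: 8.4% vs 28.4% — Fertiliser V is higher every time.

Fertiliser V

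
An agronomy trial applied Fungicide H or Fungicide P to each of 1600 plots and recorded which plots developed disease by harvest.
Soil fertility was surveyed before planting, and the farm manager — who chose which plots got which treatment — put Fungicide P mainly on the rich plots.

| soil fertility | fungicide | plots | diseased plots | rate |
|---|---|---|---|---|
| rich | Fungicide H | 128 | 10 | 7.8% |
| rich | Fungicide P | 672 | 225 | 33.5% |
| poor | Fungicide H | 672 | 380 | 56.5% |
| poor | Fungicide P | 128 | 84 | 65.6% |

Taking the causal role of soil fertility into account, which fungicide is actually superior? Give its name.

Fungicide H

Within every soil fertility level Fungicide H has the lower rate, yet pooled Fungicide P does — Simpson's reversal.
Soil fertility satisfies the back-door criterion: it is not a descendant of the fungicide, and it blocks the spurious path from fungicide to outcome. Adjusting for it (i.e., using the within-soil fertility rates) gives the causal effect.
Within each level — rich: 7.8% vs 33.5%; poor: 56.5% vs 65.6% — Fungicide H is lower every time.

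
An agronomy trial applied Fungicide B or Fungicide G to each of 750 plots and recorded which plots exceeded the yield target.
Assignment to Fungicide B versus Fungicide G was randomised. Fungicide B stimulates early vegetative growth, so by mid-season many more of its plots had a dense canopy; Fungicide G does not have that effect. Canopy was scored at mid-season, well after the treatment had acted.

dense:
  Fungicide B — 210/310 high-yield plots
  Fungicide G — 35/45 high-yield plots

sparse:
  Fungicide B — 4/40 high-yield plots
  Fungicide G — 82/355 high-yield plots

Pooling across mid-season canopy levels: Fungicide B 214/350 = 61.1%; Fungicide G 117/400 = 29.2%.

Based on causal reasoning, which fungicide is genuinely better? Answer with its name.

Fungicide B

Within every mid-season canopy level Fungicide G has the higher rate, yet pooled Fungicide B does — Simpson's reversal.
Mid-season canopy is downstream of the fungicide. One should not condition on a consequence of treatment, so the overall rates are the right comparison.
Pooled: Fungicide B 61.1% vs Fungicide G 29.2%; Fungicide B is higher overall.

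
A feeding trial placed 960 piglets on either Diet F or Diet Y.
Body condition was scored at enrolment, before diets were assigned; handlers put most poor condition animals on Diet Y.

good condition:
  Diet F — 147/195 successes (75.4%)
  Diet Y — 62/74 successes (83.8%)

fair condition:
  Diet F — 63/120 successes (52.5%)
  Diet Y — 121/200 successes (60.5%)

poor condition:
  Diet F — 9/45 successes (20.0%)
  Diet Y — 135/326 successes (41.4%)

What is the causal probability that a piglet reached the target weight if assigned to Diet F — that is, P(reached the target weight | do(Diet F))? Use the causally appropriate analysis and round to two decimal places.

The starting body condition-specific comparison favours Diet Y throughout, but the pooled figures favour Diet F. The question is whether to condition on starting body condition.
Nothing the diet does changes starting body condition; the imbalance is an allocation artefact. With starting body condition also predicting the outcome, the pooled figure is confounded, and the within-stratum comparison is the causal one.
Standardising Diet F to the population starting body condition mix: 0.280·147/195 + 0.333·63/120 + 0.386·9/45 = 0.464.

0.46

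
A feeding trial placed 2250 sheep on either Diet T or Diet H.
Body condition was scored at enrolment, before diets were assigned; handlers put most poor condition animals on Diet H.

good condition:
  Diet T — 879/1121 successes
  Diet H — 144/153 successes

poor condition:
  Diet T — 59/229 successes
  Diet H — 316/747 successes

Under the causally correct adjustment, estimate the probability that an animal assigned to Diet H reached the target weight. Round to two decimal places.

0.72

Diet H is higher inside every starting body condition stratum but Diet T is higher in aggregate. Whether to stratify depends on how starting body condition relates to the diet.
The imbalance in starting body condition arose from how sheep were allocated, not from anything the diet did; and starting body condition independently affects the outcome. The pooled gap is confounded — condition on starting body condition.
Standardising Diet H to the population starting body condition mix: 0.566·144/153 + 0.434·316/747 = 0.716.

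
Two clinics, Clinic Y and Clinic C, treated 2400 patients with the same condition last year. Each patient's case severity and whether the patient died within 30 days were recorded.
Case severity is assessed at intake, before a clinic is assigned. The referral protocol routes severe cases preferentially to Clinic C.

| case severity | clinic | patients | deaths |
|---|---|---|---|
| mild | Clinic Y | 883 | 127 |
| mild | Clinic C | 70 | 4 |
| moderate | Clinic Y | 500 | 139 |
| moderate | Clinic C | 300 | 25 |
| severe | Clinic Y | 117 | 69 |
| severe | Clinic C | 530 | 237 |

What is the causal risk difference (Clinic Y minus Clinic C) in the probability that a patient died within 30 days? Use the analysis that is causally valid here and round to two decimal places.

The case severity-specific comparison favours Clinic C throughout, but the pooled figures favour Clinic Y. The question is whether to condition on case severity.
Nothing the clinic does changes case severity; the imbalance is an allocation artefact. With case severity also predicting the outcome, the pooled figure is confounded, and the within-stratum comparison is the causal one.
Adjusting over the population distribution of case severity: 0.397·(0.144−0.057) + 0.333·(0.278−0.083) + 0.270·(0.590−0.447) = +0.138.

+0.14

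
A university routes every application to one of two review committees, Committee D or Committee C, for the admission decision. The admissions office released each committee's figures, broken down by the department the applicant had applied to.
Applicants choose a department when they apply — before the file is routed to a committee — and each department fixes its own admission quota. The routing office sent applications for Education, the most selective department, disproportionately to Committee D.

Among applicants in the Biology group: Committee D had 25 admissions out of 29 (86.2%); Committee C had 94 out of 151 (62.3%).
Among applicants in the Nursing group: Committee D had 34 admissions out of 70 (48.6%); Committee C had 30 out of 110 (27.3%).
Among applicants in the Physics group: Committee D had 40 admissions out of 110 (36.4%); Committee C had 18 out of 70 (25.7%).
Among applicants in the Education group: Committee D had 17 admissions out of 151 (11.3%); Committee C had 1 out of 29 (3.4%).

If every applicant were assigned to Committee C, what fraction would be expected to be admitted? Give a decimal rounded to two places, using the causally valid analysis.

0.30

Since department is a pre-existing factor (not a product of the review committee) and it affects the outcome on its own, it is a confounder. The stratified rates, not the pooled rate, identify the causal effect.
Standardising Committee C to the population department mix: 0.250·94/151 + 0.250·30/110 + 0.250·18/70 + 0.250·1/29 = 0.297.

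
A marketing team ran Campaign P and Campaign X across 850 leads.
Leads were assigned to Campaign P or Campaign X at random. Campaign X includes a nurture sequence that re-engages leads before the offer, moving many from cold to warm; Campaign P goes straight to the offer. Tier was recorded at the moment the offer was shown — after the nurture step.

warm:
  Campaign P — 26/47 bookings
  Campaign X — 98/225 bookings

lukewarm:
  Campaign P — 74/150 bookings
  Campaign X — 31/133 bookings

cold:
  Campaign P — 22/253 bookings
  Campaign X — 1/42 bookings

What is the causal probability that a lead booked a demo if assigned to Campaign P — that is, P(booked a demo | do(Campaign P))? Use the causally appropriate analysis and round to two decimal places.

0.27

Engagement tier is downstream of the campaign. One should not condition on a consequence of treatment, so the overall rates are the right comparison.
So P(outcome | do(Campaign P)) is just the pooled rate for Campaign P: 122/450 = 0.271.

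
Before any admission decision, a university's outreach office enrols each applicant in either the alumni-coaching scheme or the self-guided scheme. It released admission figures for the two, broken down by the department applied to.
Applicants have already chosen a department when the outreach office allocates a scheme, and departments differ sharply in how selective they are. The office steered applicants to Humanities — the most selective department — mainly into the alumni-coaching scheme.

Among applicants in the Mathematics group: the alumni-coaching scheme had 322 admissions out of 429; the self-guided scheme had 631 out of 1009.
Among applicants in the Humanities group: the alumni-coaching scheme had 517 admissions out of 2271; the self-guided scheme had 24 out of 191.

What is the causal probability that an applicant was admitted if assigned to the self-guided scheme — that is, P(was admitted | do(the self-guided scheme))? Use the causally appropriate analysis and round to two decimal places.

0.31

The stratified and pooled comparisons disagree (the alumni-coaching scheme wins within each department; the self-guided scheme wins overall), so the answer turns on the causal role of department.
Nothing the outreach scheme does changes department; the imbalance is an allocation artefact. With department also predicting the outcome, the pooled figure is confounded, and the within-stratum comparison is the causal one.
Standardising the self-guided scheme to the population department mix: 0.369·631/1009 + 0.631·24/191 = 0.310.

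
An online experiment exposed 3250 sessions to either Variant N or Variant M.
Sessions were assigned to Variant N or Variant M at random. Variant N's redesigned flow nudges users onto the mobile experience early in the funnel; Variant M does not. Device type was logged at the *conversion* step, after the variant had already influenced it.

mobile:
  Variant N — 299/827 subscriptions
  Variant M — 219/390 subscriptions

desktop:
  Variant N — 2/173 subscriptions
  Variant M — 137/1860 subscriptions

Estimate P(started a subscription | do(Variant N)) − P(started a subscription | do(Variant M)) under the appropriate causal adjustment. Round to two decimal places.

+0.14

The device type-specific comparison favours Variant M throughout, but the pooled figures favour Variant N. The question is whether to condition on device type.
Because the variant influences device type, device type is a post-treatment mediator, not a confounder. Stratifying on it would bias the estimate; the causal effect is the crude pooled difference.
The causal difference is the pooled difference: 0.301 − 0.158 = +0.143.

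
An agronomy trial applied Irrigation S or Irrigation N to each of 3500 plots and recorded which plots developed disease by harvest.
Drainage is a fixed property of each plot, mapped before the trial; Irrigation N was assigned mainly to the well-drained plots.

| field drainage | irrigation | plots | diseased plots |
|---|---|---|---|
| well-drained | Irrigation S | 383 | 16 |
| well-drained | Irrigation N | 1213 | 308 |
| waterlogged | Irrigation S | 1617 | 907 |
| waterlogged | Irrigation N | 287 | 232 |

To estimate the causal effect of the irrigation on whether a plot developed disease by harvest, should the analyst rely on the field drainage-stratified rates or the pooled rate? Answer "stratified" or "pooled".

stratified

Within every field drainage level Irrigation S has the lower rate, yet pooled Irrigation N does — Simpson's reversal.
The imbalance in field drainage arose from how plots were allocated, not from anything the irrigation did; and field drainage independently affects the outcome. The pooled gap is confounded — condition on field drainage.
Within each level — well-drained: 4.2% vs 25.4%; waterlogged: 56.1% vs 80.8% — Irrigation S is lower every time.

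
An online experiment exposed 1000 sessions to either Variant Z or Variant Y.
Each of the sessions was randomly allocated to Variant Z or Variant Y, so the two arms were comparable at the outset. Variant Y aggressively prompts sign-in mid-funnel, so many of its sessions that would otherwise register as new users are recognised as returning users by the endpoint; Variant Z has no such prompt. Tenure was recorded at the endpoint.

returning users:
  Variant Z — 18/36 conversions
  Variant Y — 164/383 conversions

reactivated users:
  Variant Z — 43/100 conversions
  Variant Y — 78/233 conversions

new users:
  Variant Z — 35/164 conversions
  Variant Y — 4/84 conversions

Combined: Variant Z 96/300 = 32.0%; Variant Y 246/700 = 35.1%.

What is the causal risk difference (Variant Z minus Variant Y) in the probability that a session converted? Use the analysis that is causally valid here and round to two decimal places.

Within every user tenure level Variant Z has the higher rate, yet pooled Variant Y does — Simpson's reversal.
User tenure lies on the pathway variant → user tenure → outcome, so adjusting for it blocks the indirect effect. For the total causal effect of variant, use the unadjusted pooled rates.
The causal difference is the pooled difference: 0.320 − 0.351 = -0.031.

-0.03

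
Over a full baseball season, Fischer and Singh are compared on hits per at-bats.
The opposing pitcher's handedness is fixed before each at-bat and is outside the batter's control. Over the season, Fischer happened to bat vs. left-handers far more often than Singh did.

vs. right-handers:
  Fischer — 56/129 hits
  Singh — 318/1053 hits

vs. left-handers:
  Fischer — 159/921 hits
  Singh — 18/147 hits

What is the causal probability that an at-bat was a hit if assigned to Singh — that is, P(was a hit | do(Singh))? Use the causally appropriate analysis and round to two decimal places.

0.22

Within every pitcher handedness level Fischer has the higher rate, yet pooled Singh does — Simpson's reversal.
Here pitcher handedness is a common cause — it drives both which player a case falls under and the outcome. The crude comparison mixes populations; the stratum-specific rates are the causally relevant ones.
Standardising Singh to the population pitcher handedness mix: 0.525·318/1053 + 0.475·18/147 = 0.217.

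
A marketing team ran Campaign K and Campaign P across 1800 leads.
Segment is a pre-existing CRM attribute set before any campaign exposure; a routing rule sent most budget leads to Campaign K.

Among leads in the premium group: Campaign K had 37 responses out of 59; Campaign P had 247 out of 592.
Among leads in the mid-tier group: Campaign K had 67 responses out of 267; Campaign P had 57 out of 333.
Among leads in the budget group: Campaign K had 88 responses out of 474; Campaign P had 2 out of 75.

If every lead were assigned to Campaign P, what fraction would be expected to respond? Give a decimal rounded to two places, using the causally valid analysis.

Customer segment satisfies the back-door criterion: it is not a descendant of the campaign, and it blocks the spurious path from campaign to outcome. Adjusting for it (i.e., using the within-customer segment rates) gives the causal effect.
Standardising Campaign P to the population customer segment mix: 0.362·247/592 + 0.333·57/333 + 0.305·2/75 = 0.216.

0.22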